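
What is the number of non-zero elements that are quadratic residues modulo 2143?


For prime p, the number of non-zero quadratic residues is (p-1)/2.
= (2143-1)/2
= 1071

1071


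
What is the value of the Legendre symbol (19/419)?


p = 419 is prime, so compute (19/419) with the reciprocity algorithm (Jacobi-symbol steps: pull out 2s via (2/n), flip via reciprocity, reduce):
  reciprocity: (19/419) -> -(419/19)
  reduce: (1/19)
  (1/19) = 1
Product of signs = -1
(19/419) = -1

-1


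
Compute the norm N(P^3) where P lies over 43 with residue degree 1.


N(P^a) = p^(a*f)
= 43^(3*1)
= 43^3
= 79507

79507


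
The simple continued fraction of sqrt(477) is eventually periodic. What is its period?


Run the CF algorithm for sqrt(477).
a_0 = floor(sqrt(477)) = 21; set m_0=0, q_0=1.
Recurrence: m' = q*a - m,  q' = (d - m'^2)/q,  a' = floor((a_0 + m')/q').
  step 1: m=21, q=36, a=1
  step 2: m=15, q=7, a=5
  step 3: m=20, q=11, a=3
  step 4: m=13, q=28, a=1
  step 5: m=15, q=9, a=4
  step 6: m=21, q=4, a=10
  step 7: m=19, q=29, a=1
  step 8: m=10, q=13, a=2
  step 9: m=16, q=17, a=2
  step 10: m=18, q=9, a=4
  step 11: m=18, q=17, a=2
  step 12: m=16, q=13, a=2
  step 13: m=10, q=29, a=1
  step 14: m=19, q=4, a=10
  step 15: m=21, q=9, a=4
  step 16: m=15, q=28, a=1
  step 17: m=13, q=11, a=3
  step 18: m=20, q=7, a=5
  step 19: m=15, q=36, a=1
  step 20: m=21, q=1, a=42
a_20 = 2*a_0 = 42, so the period closes here.
sqrt(477) = [21; 1, 5, 3, 1, 4, 10, 1, 2, 2, 4, 2, 2, 1, 10, 4, 1, 3, 5, 1, 42]
Period length = 20

20


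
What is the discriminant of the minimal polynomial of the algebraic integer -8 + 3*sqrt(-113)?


The element -8 + 3*sqrt(-113) has minimal polynomial:
x^2 + 16*x + 1081
Discriminant = (16)^2 - 4*(1081)
= 256 - 4324
= -4068

-4068


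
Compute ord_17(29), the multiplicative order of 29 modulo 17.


We want ord_17(29), the smallest k >= 1 with 29^k = 1 mod 17.
n = 17 = 17, phi(17) = 16; the order divides phi(n).
Divisors of 16: 1, 2, 4, 8, 16
Repeated squaring mod 17: 29^1 = 12, 29^2 = 8, 29^4 = 13, 29^8 = 16, 29^16 = 1
Test divisors in increasing order:
  k=1: 29^1 = 12 mod 17
  k=2: 29^2 = 8 mod 17
  k=4: 29^4 = 13 mod 17
  k=8: 29^8 = 16 mod 17
  k=16: 29^16 = 1 mod 17  <- first divisor giving 1
Order = 16

16


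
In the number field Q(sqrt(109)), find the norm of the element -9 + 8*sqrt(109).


N(a + b*sqrt(d)) = a^2 - d*b^2
= (-9)^2 - (109)*(8)^2
= 81 - 6976
= -6895

-6895


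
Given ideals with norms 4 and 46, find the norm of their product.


N(IJ) = N(I) * N(J)
= 4 * 46
= 184

184


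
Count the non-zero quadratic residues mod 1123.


For prime p, the number of non-zero quadratic residues is (p-1)/2.
= (1123-1)/2
= 561

561


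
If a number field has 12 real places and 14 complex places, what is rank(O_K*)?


By Dirichlet's unit theorem:
rank = r1 + r2 - 1
= 12 + 14 - 1
= 25

25


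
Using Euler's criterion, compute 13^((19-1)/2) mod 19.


p = 19 is prime and the exponent is (p-1)/2 = 9, so by Euler's criterion 13^9 = (13/19) = +1 or -1 mod 19.
Compute by square-and-multiply:
  9 = 8 + 1 (binary 1001)
  Repeated squaring mod 19: 13^1 = 13, 13^2 = 17, 13^4 = 4, 13^8 = 16
  13^9 = 13^8 * 13^1 = 16 * 13 mod 19
    16 * 13 = 208 = 18 mod 19
  13^9 = 18 mod 19
Result 18 = p - 1 = -1 mod 19: 13 is a quadratic non-residue mod 19. As a residue in [0, p-1] the value is 18.
13^9 mod 19 = 18

18


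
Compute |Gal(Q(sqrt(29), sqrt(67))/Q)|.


The 2 square roots of distinct primes are multiplicatively independent over Q,
so [K:Q] = 2^2 and Gal(K/Q) is isomorphic to (Z/2Z)^2.
|Gal| = 2^2 = 4

4


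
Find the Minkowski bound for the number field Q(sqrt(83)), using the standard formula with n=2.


d = 83, d mod 4 = 3, so disc(K) = 4d = 332; |disc(K)| = 332
Real quadratic field, so n = 2, s = r2 = 0, r1 = 2
M = (n!/n^n) * (4/pi)^s * sqrt(|disc(K)|) = (2!/2^2) * (4/pi)^0 * sqrt(332)
= 0.5 * 1.000000 * 18.220867
= 9.1104

9.1104


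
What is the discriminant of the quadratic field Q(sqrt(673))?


For K = Q(sqrt(d)) with d squarefree: disc(K) = d if d = 1 mod 4, and disc(K) = 4d if d = 2 or 3 mod 4.
Here d = 673, and d mod 4 = 1.
d = 1 mod 4 (O_K = Z[(1+sqrt(d))/2]), so disc(K) = d = 673

673


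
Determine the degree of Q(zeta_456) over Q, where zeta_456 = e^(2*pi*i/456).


The degree equals Euler's totient phi(456).
456 = 2^3 * 3 * 19
phi(456) = 144

144


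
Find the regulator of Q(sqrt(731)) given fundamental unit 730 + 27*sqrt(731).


epsilon = 730 + 27*sqrt(731)
= 1459.9993
R = ln(1459.9993)
= 7.2862

7.2862


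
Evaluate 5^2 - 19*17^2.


x^2 - d*y^2
= 5^2 - 19*17^2
= 25 - 5491
= -5466

-5466


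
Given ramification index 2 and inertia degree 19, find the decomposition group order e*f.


|D_P| = e * f
= 2 * 19
= 38

38


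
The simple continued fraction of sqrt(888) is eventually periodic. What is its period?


Run the CF algorithm for sqrt(888).
a_0 = floor(sqrt(888)) = 29; set m_0=0, q_0=1.
Recurrence: m' = q*a - m,  q' = (d - m'^2)/q,  a' = floor((a_0 + m')/q').
  step 1: m=29, q=47, a=1
  step 2: m=18, q=12, a=3
  step 3: m=18, q=47, a=1
  step 4: m=29, q=1, a=58
a_4 = 2*a_0 = 58, so the period closes here.
sqrt(888) = [29; 1, 3, 1, 58]
Period length = 4

4


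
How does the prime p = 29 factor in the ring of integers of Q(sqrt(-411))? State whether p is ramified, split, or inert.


K = Q(sqrt(-411)). Since d mod 4 = 1, disc(K) = -411.
Check p | disc: -411 mod 29 = 24.
p does not divide disc. Compute Legendre symbol (d/p):
24^((29-1)/2) mod 29 = 1
(d/p) = 1, so p splits: (p) = P*P' with e=1, f=1, g=2.
Therefore p is split.

split


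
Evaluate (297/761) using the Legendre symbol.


p = 761 is prime, so compute (297/761) with the reciprocity algorithm (Jacobi-symbol steps: pull out 2s via (2/n), flip via reciprocity, reduce):
  reciprocity: (297/761) -> +(761/297)
  reduce: (167/297)
  reciprocity: (167/297) -> +(297/167)
  reduce: (130/167)
  pull out 2: (2/167) = +1  (since 167 mod 8 = 7)
  reciprocity: (65/167) -> +(167/65)
  reduce: (37/65)
  reciprocity: (37/65) -> +(65/37)
  reduce: (28/37)
  pull out 2: (2/37) = -1  (since 37 mod 8 = 5)
  pull out 2: (2/37) = -1  (since 37 mod 8 = 5)
  reciprocity: (7/37) -> +(37/7)
  reduce: (2/7)
  pull out 2: (2/7) = +1  (since 7 mod 8 = 7)
  (1/7) = 1
Product of signs = 1
(297/761) = 1

1


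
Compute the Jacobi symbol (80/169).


Compute (80/169) via quadratic reciprocity:
  pull out 2: (2/169) = +1  (since 169 mod 8 = 1)
  pull out 2: (2/169) = +1  (since 169 mod 8 = 1)
  pull out 2: (2/169) = +1  (since 169 mod 8 = 1)
  pull out 2: (2/169) = +1  (since 169 mod 8 = 1)
  reciprocity: (5/169) -> +(169/5)
  reduce: (4/5)
  pull out 2: (2/5) = -1  (since 5 mod 8 = 5)
  pull out 2: (2/5) = -1  (since 5 mod 8 = 5)
  (1/5) = 1
Product of signs = 1

1


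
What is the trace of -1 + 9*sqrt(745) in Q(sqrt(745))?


Tr(a + b*sqrt(d)) = (a + b*sqrt(d)) + (a - b*sqrt(d)) = 2a
= 2 * (-1)
= -2

-2


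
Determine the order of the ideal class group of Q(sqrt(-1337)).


K = Q(sqrt(-1337)). d mod 4 = 3, so D = disc(K) = 4d = -5348
h(K) equals the number of primitive reduced positive-definite forms (a, b, c) = a*x^2 + b*x*y + c*y^2 with b^2 - 4ac = D,
where reduced means |b| <= a <= c, with b >= 0 whenever |b| = a or a = c, and primitive means gcd(a, b, c) = 1.
Reduced forces 3a^2 <= |D| = 5348, so 1 <= a <= 42; b must have the parity of D, and c = (b^2 - D)/(4a) must be an integer >= a.
Enumerate a = 1..42, b in [-a, a]:
  a=1: (1, 0, 1337)  [1]
  a=2: (2, 2, 669)  [1]
  a=3: (3, -2, 446), (3, 2, 446)  [2]
  a=4..5: none
  a=6: (6, -2, 223), (6, 2, 223)  [2]
  a=7: (7, 0, 191)  [1]
  a=8: none
  a=9: (9, -4, 149), (9, 4, 149)  [2]
  a=10: none
  a=11: (11, -8, 123), (11, 8, 123)  [2]
  a=12..13: none
  a=14: (14, 14, 99)  [1]
  a=15..17: none
  a=18: (18, -14, 77), (18, 14, 77)  [2]
  a=19..20: none
  a=21: (21, -14, 66), (21, 14, 66)  [2]
  a=22: (22, -14, 63), (22, 14, 63)  [2]
  a=23..26: none
  a=27: (27, -22, 54), (27, 22, 54)  [2]
  a=28..32: none
  a=33: (33, -14, 42), (33, -8, 41), (33, 8, 41), (33, 14, 42)  [4]
  a=34..42: none
Total reduced forms: 1 + 1 + 2 + 2 + 1 + 2 + 2 + 1 + 2 + 2 + 2 + 2 + 4 = 24
h = 24

24


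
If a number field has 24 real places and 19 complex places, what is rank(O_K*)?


By Dirichlet's unit theorem:
rank = r1 + r2 - 1
= 24 + 19 - 1
= 42

42


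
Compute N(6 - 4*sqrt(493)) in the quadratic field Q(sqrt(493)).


N(a + b*sqrt(d)) = a^2 - d*b^2
= (6)^2 - (493)*(-4)^2
= 36 - 7888
= -7852

-7852


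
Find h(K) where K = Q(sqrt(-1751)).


K = Q(sqrt(-1751)). d mod 4 = 1, so D = disc(K) = d = -1751
h(K) equals the number of primitive reduced positive-definite forms (a, b, c) = a*x^2 + b*x*y + c*y^2 with b^2 - 4ac = D,
where reduced means |b| <= a <= c, with b >= 0 whenever |b| = a or a = c, and primitive means gcd(a, b, c) = 1.
Reduced forces 3a^2 <= |D| = 1751, so 1 <= a <= 24; b must have the parity of D, and c = (b^2 - D)/(4a) must be an integer >= a.
Enumerate a = 1..24, b in [-a, a]:
  a=1: (1, 1, 438)  [1]
  a=2: (2, -1, 219), (2, 1, 219)  [2]
  a=3: (3, -1, 146), (3, 1, 146)  [2]
  a=4: (4, -3, 110), (4, 3, 110)  [2]
  a=5: (5, -3, 88), (5, 3, 88)  [2]
  a=6: (6, -5, 74), (6, -1, 73), (6, 1, 73), (6, 5, 74)  [4]
  a=7: none
  a=8: (8, -3, 55), (8, 3, 55)  [2]
  a=9: (9, -7, 50), (9, 7, 50)  [2]
  a=10: (10, -7, 45), (10, -3, 44), (10, 3, 44), (10, 7, 45)  [4]
  a=11: (11, -3, 40), (11, 3, 40)  [2]
  a=12: (12, -11, 39), (12, -5, 37), (12, 5, 37), (12, 11, 39)  [4]
  a=13: (13, -11, 36), (13, 11, 36)  [2]
  a=14: none
  a=15: (15, -13, 32), (15, -7, 30), (15, 7, 30), (15, 13, 32)  [4]
  a=16: (16, -13, 30), (16, 13, 30)  [2]
  a=17: (17, 17, 30)  [1]
  a=18: (18, -11, 26), (18, -7, 25), (18, 7, 25), (18, 11, 26)  [4]
  a=19: (19, -15, 26), (19, 15, 26)  [2]
  a=20: (20, -13, 24), (20, -3, 22), (20, 3, 22), (20, 13, 24)  [4]
  a=21: none
  a=22: (22, -19, 24), (22, 19, 24)  [2]
  a=23..24: none
Total reduced forms: 1 + 2 + 2 + 2 + 2 + 4 + 2 + 2 + 4 + 2 + 4 + 2 + 4 + 2 + 1 + 4 + 2 + 4 + 2 = 48
h = 48

48


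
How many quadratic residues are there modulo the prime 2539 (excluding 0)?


For prime p, the number of non-zero quadratic residues is (p-1)/2.
= (2539-1)/2
= 1269

1269


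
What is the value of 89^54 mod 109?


p = 109 is prime and the exponent is (p-1)/2 = 54, so by Euler's criterion 89^54 = (89/109) = +1 or -1 mod 109.
Compute by square-and-multiply:
  54 = 32 + 16 + 4 + 2 (binary 110110)
  Repeated squaring mod 109: 89^1 = 89, 89^2 = 73, 89^4 = 97, 89^8 = 35, 89^16 = 26, 89^32 = 22
  89^54 = 89^32 * 89^16 * 89^4 * 89^2 = 22 * 26 * 97 * 73 mod 109
    22 * 26 = 572 = 27 mod 109
    27 * 97 = 2619 = 3 mod 109
    3 * 73 = 219 = 1 mod 109
  89^54 = 1 mod 109
Result 1: 89 is a quadratic residue mod 109.
89^54 mod 109 = 1

1


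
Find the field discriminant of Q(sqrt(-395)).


For K = Q(sqrt(d)) with d squarefree: disc(K) = d if d = 1 mod 4, and disc(K) = 4d if d = 2 or 3 mod 4.
Here d = -395, and d mod 4 = 1.
d = 1 mod 4 (O_K = Z[(1+sqrt(d))/2]), so disc(K) = d = -395

-395


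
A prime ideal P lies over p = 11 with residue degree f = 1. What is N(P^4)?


N(P^a) = p^(a*f)
= 11^(4*1)
= 11^4
= 14641

14641


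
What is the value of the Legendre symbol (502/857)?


p = 857 is prime, so compute (502/857) with the reciprocity algorithm (Jacobi-symbol steps: pull out 2s via (2/n), flip via reciprocity, reduce):
  pull out 2: (2/857) = +1  (since 857 mod 8 = 1)
  reciprocity: (251/857) -> +(857/251)
  reduce: (104/251)
  pull out 2: (2/251) = -1  (since 251 mod 8 = 3)
  pull out 2: (2/251) = -1  (since 251 mod 8 = 3)
  pull out 2: (2/251) = -1  (since 251 mod 8 = 3)
  reciprocity: (13/251) -> +(251/13)
  reduce: (4/13)
  pull out 2: (2/13) = -1  (since 13 mod 8 = 5)
  pull out 2: (2/13) = -1  (since 13 mod 8 = 5)
  (1/13) = 1
Product of signs = -1
(502/857) = -1

-1


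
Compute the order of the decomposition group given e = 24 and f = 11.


|D_P| = e * f
= 24 * 11
= 264

264


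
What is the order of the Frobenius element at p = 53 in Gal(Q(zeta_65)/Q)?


The Frobenius at p in Gal(Q(zeta_n)/Q) = (Z/nZ)* is the class of p, so its order is ord_65(53), the smallest k >= 1 with 53^k = 1 mod 65.
n = 65 = 5 * 13, phi(65) = 48; the order divides phi(n).
Divisors of 48: 1, 2, 3, 4, 6, 8, 12, 16, 24, 48
Repeated squaring mod 65: 53^1 = 53, 53^2 = 14, 53^4 = 1, 53^8 = 1, 53^16 = 1, 53^32 = 1
Test divisors in increasing order:
  k=1: 53^1 = 53 mod 65
  k=2: 53^2 = 14 mod 65
  k=3: 53^3 = 14 * 53 = 27 mod 65
  k=4: 53^4 = 1 mod 65  <- first divisor giving 1
Order = 4

4


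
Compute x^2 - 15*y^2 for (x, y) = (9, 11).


x^2 - d*y^2
= 9^2 - 15*11^2
= 81 - 1815
= -1734

-1734


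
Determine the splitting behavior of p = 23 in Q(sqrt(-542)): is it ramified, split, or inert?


K = Q(sqrt(-542)). Since d mod 4 = 2, disc(K) = -2168.
Check p | disc: -2168 mod 23 = 17.
p does not divide disc. Compute Legendre symbol (d/p):
10^((23-1)/2) mod 23 = -1
(d/p) = -1, so p is inert: (p) stays prime with e=1, f=2, g=1.
Therefore p is inert.

inert


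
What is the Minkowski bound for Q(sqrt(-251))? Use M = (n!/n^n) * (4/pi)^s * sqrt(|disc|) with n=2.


d = -251, d mod 4 = 1, so disc(K) = d = -251; |disc(K)| = 251
Imaginary quadratic field, so n = 2, s = r2 = 1, r1 = 0
M = (n!/n^n) * (4/pi)^s * sqrt(|disc(K)|) = (2!/2^2) * (4/pi)^1 * sqrt(251)
= 0.5 * 1.273240 * 15.842980
= 10.0860

10.0860


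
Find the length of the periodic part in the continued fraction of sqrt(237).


Run the CF algorithm for sqrt(237).
a_0 = floor(sqrt(237)) = 15; set m_0=0, q_0=1.
Recurrence: m' = q*a - m,  q' = (d - m'^2)/q,  a' = floor((a_0 + m')/q').
  step 1: m=15, q=12, a=2
  step 2: m=9, q=13, a=1
  step 3: m=4, q=17, a=1
  step 4: m=13, q=4, a=7
  step 5: m=15, q=3, a=10
  step 6: m=15, q=4, a=7
  step 7: m=13, q=17, a=1
  step 8: m=4, q=13, a=1
  step 9: m=9, q=12, a=2
  step 10: m=15, q=1, a=30
a_10 = 2*a_0 = 30, so the period closes here.
sqrt(237) = [15; 2, 1, 1, 7, 10, 7, 1, 1, 2, 30]
Period length = 10

10


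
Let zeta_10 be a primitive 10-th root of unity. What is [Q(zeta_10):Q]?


The degree equals Euler's totient phi(10).
10 = 2 * 5
phi(10) = 4

4


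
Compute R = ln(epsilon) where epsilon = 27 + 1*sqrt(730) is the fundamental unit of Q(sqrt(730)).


epsilon = 27 + 1*sqrt(730)
= 54.0185
R = ln(54.0185)
= 3.9893

3.9893


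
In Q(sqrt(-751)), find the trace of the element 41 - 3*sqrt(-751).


Tr(a + b*sqrt(d)) = (a + b*sqrt(d)) + (a - b*sqrt(d)) = 2a
= 2 * (41)
= 82

82


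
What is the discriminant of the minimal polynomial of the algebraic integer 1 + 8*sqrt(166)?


The element 1 + 8*sqrt(166) has minimal polynomial:
x^2 - 2*x - 10623
Discriminant = (-2)^2 - 4*(-10623)
= 4 + 42492
= 42496

42496


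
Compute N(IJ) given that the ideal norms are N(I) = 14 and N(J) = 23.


N(IJ) = N(I) * N(J)
= 14 * 23
= 322

322


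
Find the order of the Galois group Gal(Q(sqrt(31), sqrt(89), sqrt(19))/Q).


The 3 square roots of distinct primes are multiplicatively independent over Q,
so [K:Q] = 2^3 and Gal(K/Q) is isomorphic to (Z/2Z)^3.
|Gal| = 2^3 = 8

8


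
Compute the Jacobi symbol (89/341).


Compute (89/341) via quadratic reciprocity:
  reciprocity: (89/341) -> +(341/89)
  reduce: (74/89)
  pull out 2: (2/89) = +1  (since 89 mod 8 = 1)
  reciprocity: (37/89) -> +(89/37)
  reduce: (15/37)
  reciprocity: (15/37) -> +(37/15)
  reduce: (7/15)
  reciprocity: (7/15) -> -(15/7)
  reduce: (1/7)
  (1/7) = 1
Product of signs = -1

-1


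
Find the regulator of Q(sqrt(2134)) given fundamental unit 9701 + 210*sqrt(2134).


epsilon = 9701 + 210*sqrt(2134)
= 19401.9999
R = ln(19401.9999)
= 9.8731

9.8731


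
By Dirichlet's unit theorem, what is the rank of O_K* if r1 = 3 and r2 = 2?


By Dirichlet's unit theorem:
rank = r1 + r2 - 1
= 3 + 2 - 1
= 4

4


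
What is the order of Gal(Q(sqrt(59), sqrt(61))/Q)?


The 2 square roots of distinct primes are multiplicatively independent over Q,
so [K:Q] = 2^2 and Gal(K/Q) is isomorphic to (Z/2Z)^2.
|Gal| = 2^2 = 4

4


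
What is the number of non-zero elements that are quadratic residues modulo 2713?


For prime p, the number of non-zero quadratic residues is (p-1)/2.
= (2713-1)/2
= 1356

1356


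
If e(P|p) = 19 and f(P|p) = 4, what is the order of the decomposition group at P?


|D_P| = e * f
= 19 * 4
= 76

76


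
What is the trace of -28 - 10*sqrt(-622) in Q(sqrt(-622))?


Tr(a + b*sqrt(d)) = (a + b*sqrt(d)) + (a - b*sqrt(d)) = 2a
= 2 * (-28)
= -56

-56


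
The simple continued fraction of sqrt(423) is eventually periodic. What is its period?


Run the CF algorithm for sqrt(423).
a_0 = floor(sqrt(423)) = 20; set m_0=0, q_0=1.
Recurrence: m' = q*a - m,  q' = (d - m'^2)/q,  a' = floor((a_0 + m')/q').
  step 1: m=20, q=23, a=1
  step 2: m=3, q=18, a=1
  step 3: m=15, q=11, a=3
  step 4: m=18, q=9, a=4
  step 5: m=18, q=11, a=3
  step 6: m=15, q=18, a=1
  step 7: m=3, q=23, a=1
  step 8: m=20, q=1, a=40
a_8 = 2*a_0 = 40, so the period closes here.
sqrt(423) = [20; 1, 1, 3, 4, 3, 1, 1, 40]
Period length = 8

8


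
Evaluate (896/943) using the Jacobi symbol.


Compute (896/943) via quadratic reciprocity:
  pull out 2: (2/943) = +1  (since 943 mod 8 = 7)
  pull out 2: (2/943) = +1  (since 943 mod 8 = 7)
  pull out 2: (2/943) = +1  (since 943 mod 8 = 7)
  pull out 2: (2/943) = +1  (since 943 mod 8 = 7)
  pull out 2: (2/943) = +1  (since 943 mod 8 = 7)
  pull out 2: (2/943) = +1  (since 943 mod 8 = 7)
  pull out 2: (2/943) = +1  (since 943 mod 8 = 7)
  reciprocity: (7/943) -> -(943/7)
  reduce: (5/7)
  reciprocity: (5/7) -> +(7/5)
  reduce: (2/5)
  pull out 2: (2/5) = -1  (since 5 mod 8 = 5)
  (1/5) = 1
Product of signs = 1

1


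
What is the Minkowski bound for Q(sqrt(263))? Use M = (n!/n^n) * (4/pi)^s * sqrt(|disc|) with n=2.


d = 263, d mod 4 = 3, so disc(K) = 4d = 1052; |disc(K)| = 1052
Real quadratic field, so n = 2, s = r2 = 0, r1 = 2
M = (n!/n^n) * (4/pi)^s * sqrt(|disc(K)|) = (2!/2^2) * (4/pi)^0 * sqrt(1052)
= 0.5 * 1.000000 * 32.434549
= 16.2173

16.2173


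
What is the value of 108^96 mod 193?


p = 193 is prime and the exponent is (p-1)/2 = 96, so by Euler's criterion 108^96 = (108/193) = +1 or -1 mod 193.
Compute by square-and-multiply:
  96 = 64 + 32 (binary 1100000)
  Repeated squaring mod 193: 108^1 = 108, 108^2 = 84, 108^4 = 108, 108^8 = 84, 108^16 = 108, 108^32 = 84, 108^64 = 108
  108^96 = 108^64 * 108^32 = 108 * 84 mod 193
    108 * 84 = 9072 = 1 mod 193
  108^96 = 1 mod 193
Result 1: 108 is a quadratic residue mod 193.
108^96 mod 193 = 1

1


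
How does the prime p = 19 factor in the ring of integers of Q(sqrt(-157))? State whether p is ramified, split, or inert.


K = Q(sqrt(-157)). Since d mod 4 = 3, disc(K) = -628.
Check p | disc: -628 mod 19 = 18.
p does not divide disc. Compute Legendre symbol (d/p):
14^((19-1)/2) mod 19 = -1
(d/p) = -1, so p is inert: (p) stays prime with e=1, f=2, g=1.
Therefore p is inert.

inert


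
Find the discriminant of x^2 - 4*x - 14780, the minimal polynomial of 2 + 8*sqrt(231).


The element 2 + 8*sqrt(231) has minimal polynomial:
x^2 - 4*x - 14780
Discriminant = (-4)^2 - 4*(-14780)
= 16 + 59120
= 59136

59136


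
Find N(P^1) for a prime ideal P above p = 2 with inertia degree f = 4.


N(P^a) = p^(a*f)
= 2^(1*4)
= 2^4
= 16

16


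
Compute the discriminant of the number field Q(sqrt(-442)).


For K = Q(sqrt(d)) with d squarefree: disc(K) = d if d = 1 mod 4, and disc(K) = 4d if d = 2 or 3 mod 4.
Here d = -442, and d mod 4 = 2.
d = 2 mod 4, not 1 (O_K = Z[sqrt(d)]), so disc(K) = 4d = 4 * (-442) = -1768

-1768


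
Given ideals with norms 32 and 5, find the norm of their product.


N(IJ) = N(I) * N(J)
= 32 * 5
= 160

160


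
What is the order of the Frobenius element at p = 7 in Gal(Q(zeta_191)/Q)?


The Frobenius at p in Gal(Q(zeta_n)/Q) = (Z/nZ)* is the class of p, so its order is ord_191(7), the smallest k >= 1 with 7^k = 1 mod 191.
n = 191 = 191, phi(191) = 190; the order divides phi(n).
Divisors of 190: 1, 2, 5, 10, 19, 38, 95, 190
Repeated squaring mod 191: 7^1 = 7, 7^2 = 49, 7^4 = 109, 7^8 = 39, 7^16 = 184, 7^32 = 49, 7^64 = 109, 7^128 = 39
Test divisors in increasing order:
  k=1: 7^1 = 7 mod 191
  k=2: 7^2 = 49 mod 191
  k=5: 7^5 = 109 * 7 = 190 mod 191
  k=10: 7^10 = 39 * 49 = 1 mod 191  <- first divisor giving 1
Order = 10

10


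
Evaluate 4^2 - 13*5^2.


x^2 - d*y^2
= 4^2 - 13*5^2
= 16 - 325
= -309

-309


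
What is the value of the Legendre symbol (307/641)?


p = 641 is prime, so compute (307/641) with the reciprocity algorithm (Jacobi-symbol steps: pull out 2s via (2/n), flip via reciprocity, reduce):
  reciprocity: (307/641) -> +(641/307)
  reduce: (27/307)
  reciprocity: (27/307) -> -(307/27)
  reduce: (10/27)
  pull out 2: (2/27) = -1  (since 27 mod 8 = 3)
  reciprocity: (5/27) -> +(27/5)
  reduce: (2/5)
  pull out 2: (2/5) = -1  (since 5 mod 8 = 5)
  (1/5) = 1
Product of signs = -1
(307/641) = -1

-1


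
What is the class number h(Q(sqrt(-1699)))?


K = Q(sqrt(-1699)). d mod 4 = 1, so D = disc(K) = d = -1699
h(K) equals the number of primitive reduced positive-definite forms (a, b, c) = a*x^2 + b*x*y + c*y^2 with b^2 - 4ac = D,
where reduced means |b| <= a <= c, with b >= 0 whenever |b| = a or a = c, and primitive means gcd(a, b, c) = 1.
Reduced forces 3a^2 <= |D| = 1699, so 1 <= a <= 23; b must have the parity of D, and c = (b^2 - D)/(4a) must be an integer >= a.
Enumerate a = 1..23, b in [-a, a]:
  a=1: (1, 1, 425)  [1]
  a=2..4: none
  a=5: (5, -1, 85), (5, 1, 85)  [2]
  a=6: none
  a=7: (7, -3, 61), (7, 3, 61)  [2]
  a=8..12: none
  a=13: (13, -11, 35), (13, 11, 35)  [2]
  a=14..16: none
  a=17: (17, -1, 25), (17, 1, 25)  [2]
  a=18: none
  a=19: (19, -7, 23), (19, 7, 23)  [2]
  a=20..23: none
Total reduced forms: 1 + 2 + 2 + 2 + 2 + 2 = 11
h = 11

11


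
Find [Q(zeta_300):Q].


The degree equals Euler's totient phi(300).
300 = 2^2 * 3 * 5^2
phi(300) = 80

80


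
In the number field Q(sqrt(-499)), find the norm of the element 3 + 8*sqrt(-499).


N(a + b*sqrt(d)) = a^2 - d*b^2
= (3)^2 - (-499)*(8)^2
= 9 + 31936
= 31945

31945


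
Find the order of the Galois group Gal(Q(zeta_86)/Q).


|Gal(Q(zeta_86)/Q)| = phi(86)
= 42

42


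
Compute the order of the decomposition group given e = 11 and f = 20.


|D_P| = e * f
= 11 * 20
= 220

220


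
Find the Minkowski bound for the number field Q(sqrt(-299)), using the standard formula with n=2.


d = -299, d mod 4 = 1, so disc(K) = d = -299; |disc(K)| = 299
Imaginary quadratic field, so n = 2, s = r2 = 1, r1 = 0
M = (n!/n^n) * (4/pi)^s * sqrt(|disc(K)|) = (2!/2^2) * (4/pi)^1 * sqrt(299)
= 0.5 * 1.273240 * 17.291616
= 11.0082

11.0082


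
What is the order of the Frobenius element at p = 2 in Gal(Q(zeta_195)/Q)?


The Frobenius at p in Gal(Q(zeta_n)/Q) = (Z/nZ)* is the class of p, so its order is ord_195(2), the smallest k >= 1 with 2^k = 1 mod 195.
n = 195 = 3 * 5 * 13, phi(195) = 96; the order divides phi(n).
Divisors of 96: 1, 2, 3, 4, 6, 8, 12, 16, 24, 32, 48, 96
Repeated squaring mod 195: 2^1 = 2, 2^2 = 4, 2^4 = 16, 2^8 = 61, 2^16 = 16, 2^32 = 61, 2^64 = 16
Test divisors in increasing order:
  k=1: 2^1 = 2 mod 195
  k=2: 2^2 = 4 mod 195
  k=3: 2^3 = 4 * 2 = 8 mod 195
  k=4: 2^4 = 16 mod 195
  k=6: 2^6 = 16 * 4 = 64 mod 195
  k=8: 2^8 = 61 mod 195
  k=12: 2^12 = 61 * 16 = 1 mod 195  <- first divisor giving 1
Order = 12

12


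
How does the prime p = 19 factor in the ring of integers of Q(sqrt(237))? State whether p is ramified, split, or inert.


K = Q(sqrt(237)). Since d mod 4 = 1, disc(K) = 237.
Check p | disc: 237 mod 19 = 9.
p does not divide disc. Compute Legendre symbol (d/p):
9^((19-1)/2) mod 19 = 1
(d/p) = 1, so p splits: (p) = P*P' with e=1, f=1, g=2.
Therefore p is split.

split


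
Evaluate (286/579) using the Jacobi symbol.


Compute (286/579) via quadratic reciprocity:
  pull out 2: (2/579) = -1  (since 579 mod 8 = 3)
  reciprocity: (143/579) -> -(579/143)
  reduce: (7/143)
  reciprocity: (7/143) -> -(143/7)
  reduce: (3/7)
  reciprocity: (3/7) -> -(7/3)
  reduce: (1/3)
  (1/3) = 1
Product of signs = 1

1


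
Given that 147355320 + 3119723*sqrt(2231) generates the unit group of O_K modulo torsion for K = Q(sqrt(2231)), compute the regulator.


epsilon = 147355320 + 3119723*sqrt(2231)
= 2.9471e+08
R = ln(2.9471e+08)
= 19.5015

19.5015


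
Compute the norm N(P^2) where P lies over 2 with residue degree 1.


N(P^a) = p^(a*f)
= 2^(2*1)
= 2^2
= 4

4


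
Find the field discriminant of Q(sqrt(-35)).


For K = Q(sqrt(d)) with d squarefree: disc(K) = d if d = 1 mod 4, and disc(K) = 4d if d = 2 or 3 mod 4.
Here d = -35, and d mod 4 = 1.
d = 1 mod 4 (O_K = Z[(1+sqrt(d))/2]), so disc(K) = d = -35

-35


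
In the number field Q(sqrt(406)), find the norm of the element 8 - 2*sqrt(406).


N(a + b*sqrt(d)) = a^2 - d*b^2
= (8)^2 - (406)*(-2)^2
= 64 - 1624
= -1560

-1560


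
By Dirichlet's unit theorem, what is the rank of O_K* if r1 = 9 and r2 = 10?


By Dirichlet's unit theorem:
rank = r1 + r2 - 1
= 9 + 10 - 1
= 18

18


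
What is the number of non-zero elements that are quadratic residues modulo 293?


For prime p, the number of non-zero quadratic residues is (p-1)/2.
= (293-1)/2
= 146

146


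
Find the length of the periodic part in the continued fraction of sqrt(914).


Run the CF algorithm for sqrt(914).
a_0 = floor(sqrt(914)) = 30; set m_0=0, q_0=1.
Recurrence: m' = q*a - m,  q' = (d - m'^2)/q,  a' = floor((a_0 + m')/q').
  step 1: m=30, q=14, a=4
  step 2: m=26, q=17, a=3
  step 3: m=25, q=17, a=3
  step 4: m=26, q=14, a=4
  step 5: m=30, q=1, a=60
a_5 = 2*a_0 = 60, so the period closes here.
sqrt(914) = [30; 4, 3, 3, 4, 60]
Period length = 5

5


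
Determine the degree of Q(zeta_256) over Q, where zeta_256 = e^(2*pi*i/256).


The degree equals Euler's totient phi(256).
256 = 2^8
phi(256) = 128

128


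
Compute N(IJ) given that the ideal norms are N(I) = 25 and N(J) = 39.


N(IJ) = N(I) * N(J)
= 25 * 39
= 975

975


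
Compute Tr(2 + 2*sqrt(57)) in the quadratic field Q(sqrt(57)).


Tr(a + b*sqrt(d)) = (a + b*sqrt(d)) + (a - b*sqrt(d)) = 2a
= 2 * (2)
= 4

4


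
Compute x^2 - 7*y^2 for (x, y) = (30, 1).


x^2 - d*y^2
= 30^2 - 7*1^2
= 900 - 7
= 893

893


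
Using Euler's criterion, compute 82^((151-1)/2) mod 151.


p = 151 is prime and the exponent is (p-1)/2 = 75, so by Euler's criterion 82^75 = (82/151) = +1 or -1 mod 151.
Compute by square-and-multiply:
  75 = 64 + 8 + 2 + 1 (binary 1001011)
  Repeated squaring mod 151: 82^1 = 82, 82^2 = 80, 82^4 = 58, 82^8 = 42, 82^16 = 103, 82^32 = 39, 82^64 = 11
  82^75 = 82^64 * 82^8 * 82^2 * 82^1 = 11 * 42 * 80 * 82 mod 151
    11 * 42 = 462 = 9 mod 151
    9 * 80 = 720 = 116 mod 151
    116 * 82 = 9512 = 150 mod 151
  82^75 = 150 mod 151
Result 150 = p - 1 = -1 mod 151: 82 is a quadratic non-residue mod 151. As a residue in [0, p-1] the value is 150.
82^75 mod 151 = 150

150


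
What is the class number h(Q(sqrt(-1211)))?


K = Q(sqrt(-1211)). d mod 4 = 1, so D = disc(K) = d = -1211
h(K) equals the number of primitive reduced positive-definite forms (a, b, c) = a*x^2 + b*x*y + c*y^2 with b^2 - 4ac = D,
where reduced means |b| <= a <= c, with b >= 0 whenever |b| = a or a = c, and primitive means gcd(a, b, c) = 1.
Reduced forces 3a^2 <= |D| = 1211, so 1 <= a <= 20; b must have the parity of D, and c = (b^2 - D)/(4a) must be an integer >= a.
Enumerate a = 1..20, b in [-a, a]:
  a=1: (1, 1, 303)  [1]
  a=2: none
  a=3: (3, -1, 101), (3, 1, 101)  [2]
  a=4: none
  a=5: (5, -3, 61), (5, 3, 61)  [2]
  a=6: none
  a=7: (7, 7, 45)  [1]
  a=8: none
  a=9: (9, -7, 35), (9, 7, 35)  [2]
  a=10..14: none
  a=15: (15, -13, 23), (15, -7, 21), (15, 7, 21), (15, 13, 23)  [4]
  a=16: none
  a=17: (17, -9, 19), (17, 9, 19)  [2]
  a=18..20: none
Total reduced forms: 1 + 2 + 2 + 1 + 2 + 4 + 2 = 14
h = 14

14


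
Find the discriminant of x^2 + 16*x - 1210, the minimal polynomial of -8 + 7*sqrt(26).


The element -8 + 7*sqrt(26) has minimal polynomial:
x^2 + 16*x - 1210
Discriminant = (16)^2 - 4*(-1210)
= 256 + 4840
= 5096

5096


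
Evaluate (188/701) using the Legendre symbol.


p = 701 is prime, so compute (188/701) with the reciprocity algorithm (Jacobi-symbol steps: pull out 2s via (2/n), flip via reciprocity, reduce):
  pull out 2: (2/701) = -1  (since 701 mod 8 = 5)
  pull out 2: (2/701) = -1  (since 701 mod 8 = 5)
  reciprocity: (47/701) -> +(701/47)
  reduce: (43/47)
  reciprocity: (43/47) -> -(47/43)
  reduce: (4/43)
  pull out 2: (2/43) = -1  (since 43 mod 8 = 3)
  pull out 2: (2/43) = -1  (since 43 mod 8 = 3)
  (1/43) = 1
Product of signs = -1
(188/701) = -1

-1


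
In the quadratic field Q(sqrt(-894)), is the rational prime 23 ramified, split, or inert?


K = Q(sqrt(-894)). Since d mod 4 = 2, disc(K) = -3576.
Check p | disc: -3576 mod 23 = 12.
p does not divide disc. Compute Legendre symbol (d/p):
3^((23-1)/2) mod 23 = 1
(d/p) = 1, so p splits: (p) = P*P' with e=1, f=1, g=2.
Therefore p is split.

split


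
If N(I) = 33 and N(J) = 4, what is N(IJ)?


N(IJ) = N(I) * N(J)
= 33 * 4
= 132

132


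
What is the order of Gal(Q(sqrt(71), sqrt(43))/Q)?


The 2 square roots of distinct primes are multiplicatively independent over Q,
so [K:Q] = 2^2 and Gal(K/Q) is isomorphic to (Z/2Z)^2.
|Gal| = 2^2 = 4

4


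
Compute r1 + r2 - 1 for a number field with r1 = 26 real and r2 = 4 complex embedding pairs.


By Dirichlet's unit theorem:
rank = r1 + r2 - 1
= 26 + 4 - 1
= 29

29


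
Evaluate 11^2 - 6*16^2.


x^2 - d*y^2
= 11^2 - 6*16^2
= 121 - 1536
= -1415

-1415


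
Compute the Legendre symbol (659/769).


p = 769 is prime, so compute (659/769) with the reciprocity algorithm (Jacobi-symbol steps: pull out 2s via (2/n), flip via reciprocity, reduce):
  reciprocity: (659/769) -> +(769/659)
  reduce: (110/659)
  pull out 2: (2/659) = -1  (since 659 mod 8 = 3)
  reciprocity: (55/659) -> -(659/55)
  reduce: (54/55)
  pull out 2: (2/55) = +1  (since 55 mod 8 = 7)
  reciprocity: (27/55) -> -(55/27)
  reduce: (1/27)
  (1/27) = 1
Product of signs = -1
(659/769) = -1

-1


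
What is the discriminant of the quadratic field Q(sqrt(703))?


For K = Q(sqrt(d)) with d squarefree: disc(K) = d if d = 1 mod 4, and disc(K) = 4d if d = 2 or 3 mod 4.
Here d = 703, and d mod 4 = 3.
d = 3 mod 4, not 1 (O_K = Z[sqrt(d)]), so disc(K) = 4d = 4 * (703) = 2812

2812


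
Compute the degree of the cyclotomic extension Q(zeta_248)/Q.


The degree equals Euler's totient phi(248).
248 = 2^3 * 31
phi(248) = 120

120


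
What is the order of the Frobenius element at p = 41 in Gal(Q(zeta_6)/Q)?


The Frobenius at p in Gal(Q(zeta_n)/Q) = (Z/nZ)* is the class of p, so its order is ord_6(41), the smallest k >= 1 with 41^k = 1 mod 6.
n = 6 = 2 * 3, phi(6) = 2; the order divides phi(n).
Divisors of 2: 1, 2
Repeated squaring mod 6: 41^1 = 5, 41^2 = 1
Test divisors in increasing order:
  k=1: 41^1 = 5 mod 6
  k=2: 41^2 = 1 mod 6  <- first divisor giving 1
Order = 2

2


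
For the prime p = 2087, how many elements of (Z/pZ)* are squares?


For prime p, the number of non-zero quadratic residues is (p-1)/2.
= (2087-1)/2
= 1043

1043


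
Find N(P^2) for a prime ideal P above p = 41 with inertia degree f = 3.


N(P^a) = p^(a*f)
= 41^(2*3)
= 41^6
= 4750104241

4750104241


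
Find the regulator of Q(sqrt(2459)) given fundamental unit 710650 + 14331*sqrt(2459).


epsilon = 710650 + 14331*sqrt(2459)
= 1.4213e+06
R = ln(1.4213e+06)
= 14.1671

14.1671


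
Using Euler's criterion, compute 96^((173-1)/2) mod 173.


p = 173 is prime and the exponent is (p-1)/2 = 86, so by Euler's criterion 96^86 = (96/173) = +1 or -1 mod 173.
Compute by square-and-multiply:
  86 = 64 + 16 + 4 + 2 (binary 1010110)
  Repeated squaring mod 173: 96^1 = 96, 96^2 = 47, 96^4 = 133, 96^8 = 43, 96^16 = 119, 96^32 = 148, 96^64 = 106
  96^86 = 96^64 * 96^16 * 96^4 * 96^2 = 106 * 119 * 133 * 47 mod 173
    106 * 119 = 12614 = 158 mod 173
    158 * 133 = 21014 = 81 mod 173
    81 * 47 = 3807 = 1 mod 173
  96^86 = 1 mod 173
Result 1: 96 is a quadratic residue mod 173.
96^86 mod 173 = 1

1


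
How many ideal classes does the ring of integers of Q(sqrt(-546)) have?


K = Q(sqrt(-546)). d mod 4 = 2, so D = disc(K) = 4d = -2184
h(K) equals the number of primitive reduced positive-definite forms (a, b, c) = a*x^2 + b*x*y + c*y^2 with b^2 - 4ac = D,
where reduced means |b| <= a <= c, with b >= 0 whenever |b| = a or a = c, and primitive means gcd(a, b, c) = 1.
Reduced forces 3a^2 <= |D| = 2184, so 1 <= a <= 26; b must have the parity of D, and c = (b^2 - D)/(4a) must be an integer >= a.
Enumerate a = 1..26, b in [-a, a]:
  a=1: (1, 0, 546)  [1]
  a=2: (2, 0, 273)  [1]
  a=3: (3, 0, 182)  [1]
  a=4: none
  a=5: (5, -4, 110), (5, 4, 110)  [2]
  a=6: (6, 0, 91)  [1]
  a=7: (7, 0, 78)  [1]
  a=8..9: none
  a=10: (10, -4, 55), (10, 4, 55)  [2]
  a=11: (11, -4, 50), (11, 4, 50)  [2]
  a=12: none
  a=13: (13, 0, 42)  [1]
  a=14: (14, 0, 39)  [1]
  a=15: (15, -6, 37), (15, 6, 37)  [2]
  a=16: none
  a=17: (17, -14, 35), (17, 14, 35)  [2]
  a=18: none
  a=19: (19, -18, 33), (19, 18, 33)  [2]
  a=20: none
  a=21: (21, 0, 26)  [1]
  a=22: (22, -4, 25), (22, 4, 25)  [2]
  a=23: (23, -22, 29), (23, 22, 29)  [2]
  a=24..26: none
Total reduced forms: 1 + 1 + 1 + 2 + 1 + 1 + 2 + 2 + 1 + 1 + 2 + 2 + 2 + 1 + 2 + 2 = 24
h = 24

24


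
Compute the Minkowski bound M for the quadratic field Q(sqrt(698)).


d = 698, d mod 4 = 2, so disc(K) = 4d = 2792; |disc(K)| = 2792
Real quadratic field, so n = 2, s = r2 = 0, r1 = 2
M = (n!/n^n) * (4/pi)^s * sqrt(|disc(K)|) = (2!/2^2) * (4/pi)^0 * sqrt(2792)
= 0.5 * 1.000000 * 52.839379
= 26.4197

26.4197


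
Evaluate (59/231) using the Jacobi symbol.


Compute (59/231) via quadratic reciprocity:
  reciprocity: (59/231) -> -(231/59)
  reduce: (54/59)
  pull out 2: (2/59) = -1  (since 59 mod 8 = 3)
  reciprocity: (27/59) -> -(59/27)
  reduce: (5/27)
  reciprocity: (5/27) -> +(27/5)
  reduce: (2/5)
  pull out 2: (2/5) = -1  (since 5 mod 8 = 5)
  (1/5) = 1
Product of signs = 1

1


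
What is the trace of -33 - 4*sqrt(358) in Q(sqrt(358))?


Tr(a + b*sqrt(d)) = (a + b*sqrt(d)) + (a - b*sqrt(d)) = 2a
= 2 * (-33)
= -66

-66


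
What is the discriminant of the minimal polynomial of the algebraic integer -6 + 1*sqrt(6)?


The element -6 + 1*sqrt(6) has minimal polynomial:
x^2 + 12*x + 30
Discriminant = (12)^2 - 4*(30)
= 144 - 120
= 24

24


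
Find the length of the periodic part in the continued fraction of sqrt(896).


Run the CF algorithm for sqrt(896).
a_0 = floor(sqrt(896)) = 29; set m_0=0, q_0=1.
Recurrence: m' = q*a - m,  q' = (d - m'^2)/q,  a' = floor((a_0 + m')/q').
  step 1: m=29, q=55, a=1
  step 2: m=26, q=4, a=13
  step 3: m=26, q=55, a=1
  step 4: m=29, q=1, a=58
a_4 = 2*a_0 = 58, so the period closes here.
sqrt(896) = [29; 1, 13, 1, 58]
Period length = 4

4


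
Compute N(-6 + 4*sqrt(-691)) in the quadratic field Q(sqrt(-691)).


N(a + b*sqrt(d)) = a^2 - d*b^2
= (-6)^2 - (-691)*(4)^2
= 36 + 11056
= 11092

11092


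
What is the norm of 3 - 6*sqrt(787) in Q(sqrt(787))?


N(a + b*sqrt(d)) = a^2 - d*b^2
= (3)^2 - (787)*(-6)^2
= 9 - 28332
= -28323

-28323


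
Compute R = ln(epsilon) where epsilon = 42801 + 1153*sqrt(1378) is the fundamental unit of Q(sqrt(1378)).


epsilon = 42801 + 1153*sqrt(1378)
= 85602.0000
R = ln(85602.0000)
= 11.3575

11.3575


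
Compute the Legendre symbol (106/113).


p = 113 is prime, so compute (106/113) with the reciprocity algorithm (Jacobi-symbol steps: pull out 2s via (2/n), flip via reciprocity, reduce):
  pull out 2: (2/113) = +1  (since 113 mod 8 = 1)
  reciprocity: (53/113) -> +(113/53)
  reduce: (7/53)
  reciprocity: (7/53) -> +(53/7)
  reduce: (4/7)
  pull out 2: (2/7) = +1  (since 7 mod 8 = 7)
  pull out 2: (2/7) = +1  (since 7 mod 8 = 7)
  (1/7) = 1
Product of signs = 1
(106/113) = 1

1


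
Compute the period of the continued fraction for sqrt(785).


Run the CF algorithm for sqrt(785).
a_0 = floor(sqrt(785)) = 28; set m_0=0, q_0=1.
Recurrence: m' = q*a - m,  q' = (d - m'^2)/q,  a' = floor((a_0 + m')/q').
  step 1: m=28, q=1, a=56
a_1 = 2*a_0 = 56, so the period closes here.
sqrt(785) = [28; 56]
Period length = 1

1


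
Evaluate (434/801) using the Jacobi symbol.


Compute (434/801) via quadratic reciprocity:
  pull out 2: (2/801) = +1  (since 801 mod 8 = 1)
  reciprocity: (217/801) -> +(801/217)
  reduce: (150/217)
  pull out 2: (2/217) = +1  (since 217 mod 8 = 1)
  reciprocity: (75/217) -> +(217/75)
  reduce: (67/75)
  reciprocity: (67/75) -> -(75/67)
  reduce: (8/67)
  pull out 2: (2/67) = -1  (since 67 mod 8 = 3)
  pull out 2: (2/67) = -1  (since 67 mod 8 = 3)
  pull out 2: (2/67) = -1  (since 67 mod 8 = 3)
  (1/67) = 1
Product of signs = 1

1


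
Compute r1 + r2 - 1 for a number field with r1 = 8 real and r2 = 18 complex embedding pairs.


By Dirichlet's unit theorem:
rank = r1 + r2 - 1
= 8 + 18 - 1
= 25

25


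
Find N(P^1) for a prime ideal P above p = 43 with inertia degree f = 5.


N(P^a) = p^(a*f)
= 43^(1*5)
= 43^5
= 147008443

147008443


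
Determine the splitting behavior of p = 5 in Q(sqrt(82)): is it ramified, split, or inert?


K = Q(sqrt(82)). Since d mod 4 = 2, disc(K) = 328.
Check p | disc: 328 mod 5 = 3.
p does not divide disc. Compute Legendre symbol (d/p):
2^((5-1)/2) mod 5 = -1
(d/p) = -1, so p is inert: (p) stays prime with e=1, f=2, g=1.
Therefore p is inert.

inert


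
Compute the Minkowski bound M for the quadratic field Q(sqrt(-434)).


d = -434, d mod 4 = 2, so disc(K) = 4d = -1736; |disc(K)| = 1736
Imaginary quadratic field, so n = 2, s = r2 = 1, r1 = 0
M = (n!/n^n) * (4/pi)^s * sqrt(|disc(K)|) = (2!/2^2) * (4/pi)^1 * sqrt(1736)
= 0.5 * 1.273240 * 41.665333
= 26.5250

26.5250


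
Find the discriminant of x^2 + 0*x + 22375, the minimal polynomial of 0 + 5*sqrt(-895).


The element 0 + 5*sqrt(-895) has minimal polynomial:
x^2 + 0*x + 22375
Discriminant = (0)^2 - 4*(22375)
= 0 - 89500
= -89500

-89500


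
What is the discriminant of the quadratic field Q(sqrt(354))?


For K = Q(sqrt(d)) with d squarefree: disc(K) = d if d = 1 mod 4, and disc(K) = 4d if d = 2 or 3 mod 4.
Here d = 354, and d mod 4 = 2.
d = 2 mod 4, not 1 (O_K = Z[sqrt(d)]), so disc(K) = 4d = 4 * (354) = 1416

1416


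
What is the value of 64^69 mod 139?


p = 139 is prime and the exponent is (p-1)/2 = 69, so by Euler's criterion 64^69 = (64/139) = +1 or -1 mod 139.
Compute by square-and-multiply:
  69 = 64 + 4 + 1 (binary 1000101)
  Repeated squaring mod 139: 64^1 = 64, 64^2 = 65, 64^4 = 55, 64^8 = 106, 64^16 = 116, 64^32 = 112, 64^64 = 34
  64^69 = 64^64 * 64^4 * 64^1 = 34 * 55 * 64 mod 139
    34 * 55 = 1870 = 63 mod 139
    63 * 64 = 4032 = 1 mod 139
  64^69 = 1 mod 139
Result 1: 64 is a quadratic residue mod 139.
64^69 mod 139 = 1

1


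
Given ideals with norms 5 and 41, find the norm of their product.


N(IJ) = N(I) * N(J)
= 5 * 41
= 205

205


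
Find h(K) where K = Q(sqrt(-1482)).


K = Q(sqrt(-1482)). d mod 4 = 2, so D = disc(K) = 4d = -5928
h(K) equals the number of primitive reduced positive-definite forms (a, b, c) = a*x^2 + b*x*y + c*y^2 with b^2 - 4ac = D,
where reduced means |b| <= a <= c, with b >= 0 whenever |b| = a or a = c, and primitive means gcd(a, b, c) = 1.
Reduced forces 3a^2 <= |D| = 5928, so 1 <= a <= 44; b must have the parity of D, and c = (b^2 - D)/(4a) must be an integer >= a.
Enumerate a = 1..44, b in [-a, a]:
  a=1: (1, 0, 1482)  [1]
  a=2: (2, 0, 741)  [1]
  a=3: (3, 0, 494)  [1]
  a=4..5: none
  a=6: (6, 0, 247)  [1]
  a=7: (7, -6, 213), (7, 6, 213)  [2]
  a=8..10: none
  a=11: (11, -10, 137), (11, 10, 137)  [2]
  a=12: none
  a=13: (13, 0, 114)  [1]
  a=14: (14, -8, 107), (14, 8, 107)  [2]
  a=15..18: none
  a=19: (19, 0, 78)  [1]
  a=20: none
  a=21: (21, -6, 71), (21, 6, 71)  [2]
  a=22: (22, -12, 69), (22, 12, 69)  [2]
  a=23: (23, -12, 66), (23, 12, 66)  [2]
  a=24..25: none
  a=26: (26, 0, 57)  [1]
  a=27..32: none
  a=33: (33, -12, 46), (33, 12, 46)  [2]
  a=34..37: none
  a=38: (38, 0, 39)  [1]
  a=39..41: none
  a=42: (42, -36, 43), (42, 36, 43)  [2]
  a=43..44: none
Total reduced forms: 1 + 1 + 1 + 1 + 2 + 2 + 1 + 2 + 1 + 2 + 2 + 2 + 1 + 2 + 1 + 2 = 24
h = 24

24
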